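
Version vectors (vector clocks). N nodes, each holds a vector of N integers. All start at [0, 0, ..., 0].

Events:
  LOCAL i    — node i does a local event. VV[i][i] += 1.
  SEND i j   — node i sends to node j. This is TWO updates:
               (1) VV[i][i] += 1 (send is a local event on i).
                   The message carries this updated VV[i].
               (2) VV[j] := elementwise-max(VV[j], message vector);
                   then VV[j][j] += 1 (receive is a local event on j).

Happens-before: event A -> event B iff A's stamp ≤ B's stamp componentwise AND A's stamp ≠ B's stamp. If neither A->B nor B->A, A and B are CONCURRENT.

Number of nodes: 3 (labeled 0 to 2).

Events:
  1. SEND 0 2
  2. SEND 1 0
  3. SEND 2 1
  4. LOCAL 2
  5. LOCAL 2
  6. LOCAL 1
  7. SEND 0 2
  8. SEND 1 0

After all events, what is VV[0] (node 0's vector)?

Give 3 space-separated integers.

Answer: 4 4 2

Derivation:
Initial: VV[0]=[0, 0, 0]
Initial: VV[1]=[0, 0, 0]
Initial: VV[2]=[0, 0, 0]
Event 1: SEND 0->2: VV[0][0]++ -> VV[0]=[1, 0, 0], msg_vec=[1, 0, 0]; VV[2]=max(VV[2],msg_vec) then VV[2][2]++ -> VV[2]=[1, 0, 1]
Event 2: SEND 1->0: VV[1][1]++ -> VV[1]=[0, 1, 0], msg_vec=[0, 1, 0]; VV[0]=max(VV[0],msg_vec) then VV[0][0]++ -> VV[0]=[2, 1, 0]
Event 3: SEND 2->1: VV[2][2]++ -> VV[2]=[1, 0, 2], msg_vec=[1, 0, 2]; VV[1]=max(VV[1],msg_vec) then VV[1][1]++ -> VV[1]=[1, 2, 2]
Event 4: LOCAL 2: VV[2][2]++ -> VV[2]=[1, 0, 3]
Event 5: LOCAL 2: VV[2][2]++ -> VV[2]=[1, 0, 4]
Event 6: LOCAL 1: VV[1][1]++ -> VV[1]=[1, 3, 2]
Event 7: SEND 0->2: VV[0][0]++ -> VV[0]=[3, 1, 0], msg_vec=[3, 1, 0]; VV[2]=max(VV[2],msg_vec) then VV[2][2]++ -> VV[2]=[3, 1, 5]
Event 8: SEND 1->0: VV[1][1]++ -> VV[1]=[1, 4, 2], msg_vec=[1, 4, 2]; VV[0]=max(VV[0],msg_vec) then VV[0][0]++ -> VV[0]=[4, 4, 2]
Final vectors: VV[0]=[4, 4, 2]; VV[1]=[1, 4, 2]; VV[2]=[3, 1, 5]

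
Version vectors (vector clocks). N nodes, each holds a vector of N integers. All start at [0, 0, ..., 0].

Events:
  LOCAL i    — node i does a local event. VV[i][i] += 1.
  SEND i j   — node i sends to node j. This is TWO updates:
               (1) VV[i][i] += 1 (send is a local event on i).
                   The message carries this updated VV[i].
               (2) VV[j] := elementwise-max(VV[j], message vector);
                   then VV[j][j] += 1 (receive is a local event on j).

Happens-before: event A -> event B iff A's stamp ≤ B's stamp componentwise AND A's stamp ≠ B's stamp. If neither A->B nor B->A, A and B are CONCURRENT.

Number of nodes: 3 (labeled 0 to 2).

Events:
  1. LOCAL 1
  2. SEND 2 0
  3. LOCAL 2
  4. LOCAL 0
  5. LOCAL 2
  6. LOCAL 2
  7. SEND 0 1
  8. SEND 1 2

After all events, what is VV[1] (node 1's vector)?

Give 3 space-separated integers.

Answer: 3 3 1

Derivation:
Initial: VV[0]=[0, 0, 0]
Initial: VV[1]=[0, 0, 0]
Initial: VV[2]=[0, 0, 0]
Event 1: LOCAL 1: VV[1][1]++ -> VV[1]=[0, 1, 0]
Event 2: SEND 2->0: VV[2][2]++ -> VV[2]=[0, 0, 1], msg_vec=[0, 0, 1]; VV[0]=max(VV[0],msg_vec) then VV[0][0]++ -> VV[0]=[1, 0, 1]
Event 3: LOCAL 2: VV[2][2]++ -> VV[2]=[0, 0, 2]
Event 4: LOCAL 0: VV[0][0]++ -> VV[0]=[2, 0, 1]
Event 5: LOCAL 2: VV[2][2]++ -> VV[2]=[0, 0, 3]
Event 6: LOCAL 2: VV[2][2]++ -> VV[2]=[0, 0, 4]
Event 7: SEND 0->1: VV[0][0]++ -> VV[0]=[3, 0, 1], msg_vec=[3, 0, 1]; VV[1]=max(VV[1],msg_vec) then VV[1][1]++ -> VV[1]=[3, 2, 1]
Event 8: SEND 1->2: VV[1][1]++ -> VV[1]=[3, 3, 1], msg_vec=[3, 3, 1]; VV[2]=max(VV[2],msg_vec) then VV[2][2]++ -> VV[2]=[3, 3, 5]
Final vectors: VV[0]=[3, 0, 1]; VV[1]=[3, 3, 1]; VV[2]=[3, 3, 5]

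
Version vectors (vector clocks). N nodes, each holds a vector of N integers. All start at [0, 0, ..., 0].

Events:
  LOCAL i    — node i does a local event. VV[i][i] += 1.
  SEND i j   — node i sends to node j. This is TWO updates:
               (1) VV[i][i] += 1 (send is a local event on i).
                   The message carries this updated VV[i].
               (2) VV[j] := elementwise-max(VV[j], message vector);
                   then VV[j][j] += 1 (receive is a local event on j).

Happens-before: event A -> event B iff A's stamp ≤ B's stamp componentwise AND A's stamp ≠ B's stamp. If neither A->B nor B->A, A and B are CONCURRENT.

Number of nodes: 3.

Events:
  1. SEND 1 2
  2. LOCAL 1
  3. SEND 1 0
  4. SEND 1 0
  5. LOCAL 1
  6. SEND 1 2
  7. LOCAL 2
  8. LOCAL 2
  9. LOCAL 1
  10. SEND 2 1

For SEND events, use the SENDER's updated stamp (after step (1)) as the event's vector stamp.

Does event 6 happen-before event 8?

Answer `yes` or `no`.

Answer: yes

Derivation:
Initial: VV[0]=[0, 0, 0]
Initial: VV[1]=[0, 0, 0]
Initial: VV[2]=[0, 0, 0]
Event 1: SEND 1->2: VV[1][1]++ -> VV[1]=[0, 1, 0], msg_vec=[0, 1, 0]; VV[2]=max(VV[2],msg_vec) then VV[2][2]++ -> VV[2]=[0, 1, 1]
Event 2: LOCAL 1: VV[1][1]++ -> VV[1]=[0, 2, 0]
Event 3: SEND 1->0: VV[1][1]++ -> VV[1]=[0, 3, 0], msg_vec=[0, 3, 0]; VV[0]=max(VV[0],msg_vec) then VV[0][0]++ -> VV[0]=[1, 3, 0]
Event 4: SEND 1->0: VV[1][1]++ -> VV[1]=[0, 4, 0], msg_vec=[0, 4, 0]; VV[0]=max(VV[0],msg_vec) then VV[0][0]++ -> VV[0]=[2, 4, 0]
Event 5: LOCAL 1: VV[1][1]++ -> VV[1]=[0, 5, 0]
Event 6: SEND 1->2: VV[1][1]++ -> VV[1]=[0, 6, 0], msg_vec=[0, 6, 0]; VV[2]=max(VV[2],msg_vec) then VV[2][2]++ -> VV[2]=[0, 6, 2]
Event 7: LOCAL 2: VV[2][2]++ -> VV[2]=[0, 6, 3]
Event 8: LOCAL 2: VV[2][2]++ -> VV[2]=[0, 6, 4]
Event 9: LOCAL 1: VV[1][1]++ -> VV[1]=[0, 7, 0]
Event 10: SEND 2->1: VV[2][2]++ -> VV[2]=[0, 6, 5], msg_vec=[0, 6, 5]; VV[1]=max(VV[1],msg_vec) then VV[1][1]++ -> VV[1]=[0, 8, 5]
Event 6 stamp: [0, 6, 0]
Event 8 stamp: [0, 6, 4]
[0, 6, 0] <= [0, 6, 4]? True. Equal? False. Happens-before: True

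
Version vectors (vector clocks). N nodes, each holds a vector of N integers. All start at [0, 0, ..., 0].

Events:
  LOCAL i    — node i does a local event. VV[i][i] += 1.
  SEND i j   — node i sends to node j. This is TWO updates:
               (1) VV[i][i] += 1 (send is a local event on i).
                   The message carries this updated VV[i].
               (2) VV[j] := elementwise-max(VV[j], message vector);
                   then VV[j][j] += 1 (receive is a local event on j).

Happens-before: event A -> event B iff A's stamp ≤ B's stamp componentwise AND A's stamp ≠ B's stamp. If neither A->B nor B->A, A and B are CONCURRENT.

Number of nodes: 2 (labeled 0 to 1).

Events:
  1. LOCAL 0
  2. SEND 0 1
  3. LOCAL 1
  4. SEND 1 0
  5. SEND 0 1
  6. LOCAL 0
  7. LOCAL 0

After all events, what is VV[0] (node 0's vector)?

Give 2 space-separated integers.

Initial: VV[0]=[0, 0]
Initial: VV[1]=[0, 0]
Event 1: LOCAL 0: VV[0][0]++ -> VV[0]=[1, 0]
Event 2: SEND 0->1: VV[0][0]++ -> VV[0]=[2, 0], msg_vec=[2, 0]; VV[1]=max(VV[1],msg_vec) then VV[1][1]++ -> VV[1]=[2, 1]
Event 3: LOCAL 1: VV[1][1]++ -> VV[1]=[2, 2]
Event 4: SEND 1->0: VV[1][1]++ -> VV[1]=[2, 3], msg_vec=[2, 3]; VV[0]=max(VV[0],msg_vec) then VV[0][0]++ -> VV[0]=[3, 3]
Event 5: SEND 0->1: VV[0][0]++ -> VV[0]=[4, 3], msg_vec=[4, 3]; VV[1]=max(VV[1],msg_vec) then VV[1][1]++ -> VV[1]=[4, 4]
Event 6: LOCAL 0: VV[0][0]++ -> VV[0]=[5, 3]
Event 7: LOCAL 0: VV[0][0]++ -> VV[0]=[6, 3]
Final vectors: VV[0]=[6, 3]; VV[1]=[4, 4]

Answer: 6 3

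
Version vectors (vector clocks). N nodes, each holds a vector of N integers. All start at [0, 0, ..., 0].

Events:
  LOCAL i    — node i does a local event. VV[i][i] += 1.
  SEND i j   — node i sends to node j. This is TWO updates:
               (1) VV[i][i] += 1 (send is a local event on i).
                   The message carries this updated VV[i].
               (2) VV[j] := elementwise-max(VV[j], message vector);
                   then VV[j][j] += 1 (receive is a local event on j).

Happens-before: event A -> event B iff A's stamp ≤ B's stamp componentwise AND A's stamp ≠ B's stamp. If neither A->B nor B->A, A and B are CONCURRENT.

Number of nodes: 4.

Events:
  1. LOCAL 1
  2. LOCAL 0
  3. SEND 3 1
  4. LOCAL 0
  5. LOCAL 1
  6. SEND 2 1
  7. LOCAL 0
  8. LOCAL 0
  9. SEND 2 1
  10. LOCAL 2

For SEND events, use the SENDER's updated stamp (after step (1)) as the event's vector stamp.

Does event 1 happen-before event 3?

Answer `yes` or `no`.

Answer: no

Derivation:
Initial: VV[0]=[0, 0, 0, 0]
Initial: VV[1]=[0, 0, 0, 0]
Initial: VV[2]=[0, 0, 0, 0]
Initial: VV[3]=[0, 0, 0, 0]
Event 1: LOCAL 1: VV[1][1]++ -> VV[1]=[0, 1, 0, 0]
Event 2: LOCAL 0: VV[0][0]++ -> VV[0]=[1, 0, 0, 0]
Event 3: SEND 3->1: VV[3][3]++ -> VV[3]=[0, 0, 0, 1], msg_vec=[0, 0, 0, 1]; VV[1]=max(VV[1],msg_vec) then VV[1][1]++ -> VV[1]=[0, 2, 0, 1]
Event 4: LOCAL 0: VV[0][0]++ -> VV[0]=[2, 0, 0, 0]
Event 5: LOCAL 1: VV[1][1]++ -> VV[1]=[0, 3, 0, 1]
Event 6: SEND 2->1: VV[2][2]++ -> VV[2]=[0, 0, 1, 0], msg_vec=[0, 0, 1, 0]; VV[1]=max(VV[1],msg_vec) then VV[1][1]++ -> VV[1]=[0, 4, 1, 1]
Event 7: LOCAL 0: VV[0][0]++ -> VV[0]=[3, 0, 0, 0]
Event 8: LOCAL 0: VV[0][0]++ -> VV[0]=[4, 0, 0, 0]
Event 9: SEND 2->1: VV[2][2]++ -> VV[2]=[0, 0, 2, 0], msg_vec=[0, 0, 2, 0]; VV[1]=max(VV[1],msg_vec) then VV[1][1]++ -> VV[1]=[0, 5, 2, 1]
Event 10: LOCAL 2: VV[2][2]++ -> VV[2]=[0, 0, 3, 0]
Event 1 stamp: [0, 1, 0, 0]
Event 3 stamp: [0, 0, 0, 1]
[0, 1, 0, 0] <= [0, 0, 0, 1]? False. Equal? False. Happens-before: False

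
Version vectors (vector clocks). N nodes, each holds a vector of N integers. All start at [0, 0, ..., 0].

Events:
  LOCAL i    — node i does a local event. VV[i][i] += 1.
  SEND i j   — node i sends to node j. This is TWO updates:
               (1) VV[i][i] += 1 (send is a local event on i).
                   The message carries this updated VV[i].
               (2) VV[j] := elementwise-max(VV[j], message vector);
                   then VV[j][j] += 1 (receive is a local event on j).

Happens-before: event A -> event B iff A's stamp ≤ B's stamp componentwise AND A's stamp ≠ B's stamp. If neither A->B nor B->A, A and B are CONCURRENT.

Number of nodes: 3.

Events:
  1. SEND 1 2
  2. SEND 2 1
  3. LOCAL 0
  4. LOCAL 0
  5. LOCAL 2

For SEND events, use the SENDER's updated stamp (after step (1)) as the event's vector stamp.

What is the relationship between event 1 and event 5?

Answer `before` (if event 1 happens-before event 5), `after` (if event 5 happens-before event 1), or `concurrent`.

Initial: VV[0]=[0, 0, 0]
Initial: VV[1]=[0, 0, 0]
Initial: VV[2]=[0, 0, 0]
Event 1: SEND 1->2: VV[1][1]++ -> VV[1]=[0, 1, 0], msg_vec=[0, 1, 0]; VV[2]=max(VV[2],msg_vec) then VV[2][2]++ -> VV[2]=[0, 1, 1]
Event 2: SEND 2->1: VV[2][2]++ -> VV[2]=[0, 1, 2], msg_vec=[0, 1, 2]; VV[1]=max(VV[1],msg_vec) then VV[1][1]++ -> VV[1]=[0, 2, 2]
Event 3: LOCAL 0: VV[0][0]++ -> VV[0]=[1, 0, 0]
Event 4: LOCAL 0: VV[0][0]++ -> VV[0]=[2, 0, 0]
Event 5: LOCAL 2: VV[2][2]++ -> VV[2]=[0, 1, 3]
Event 1 stamp: [0, 1, 0]
Event 5 stamp: [0, 1, 3]
[0, 1, 0] <= [0, 1, 3]? True
[0, 1, 3] <= [0, 1, 0]? False
Relation: before

Answer: before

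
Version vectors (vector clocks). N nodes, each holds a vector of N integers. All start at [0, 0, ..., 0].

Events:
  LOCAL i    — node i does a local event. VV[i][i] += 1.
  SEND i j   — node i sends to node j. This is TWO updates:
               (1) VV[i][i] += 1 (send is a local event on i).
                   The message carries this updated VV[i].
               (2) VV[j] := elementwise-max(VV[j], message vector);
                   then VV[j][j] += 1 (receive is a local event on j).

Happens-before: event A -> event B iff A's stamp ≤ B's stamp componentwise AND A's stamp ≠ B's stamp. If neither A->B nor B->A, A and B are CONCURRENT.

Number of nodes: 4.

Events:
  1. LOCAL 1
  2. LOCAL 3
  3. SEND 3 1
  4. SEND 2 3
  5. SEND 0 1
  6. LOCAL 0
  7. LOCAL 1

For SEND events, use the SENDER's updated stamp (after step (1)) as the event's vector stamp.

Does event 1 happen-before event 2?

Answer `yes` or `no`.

Initial: VV[0]=[0, 0, 0, 0]
Initial: VV[1]=[0, 0, 0, 0]
Initial: VV[2]=[0, 0, 0, 0]
Initial: VV[3]=[0, 0, 0, 0]
Event 1: LOCAL 1: VV[1][1]++ -> VV[1]=[0, 1, 0, 0]
Event 2: LOCAL 3: VV[3][3]++ -> VV[3]=[0, 0, 0, 1]
Event 3: SEND 3->1: VV[3][3]++ -> VV[3]=[0, 0, 0, 2], msg_vec=[0, 0, 0, 2]; VV[1]=max(VV[1],msg_vec) then VV[1][1]++ -> VV[1]=[0, 2, 0, 2]
Event 4: SEND 2->3: VV[2][2]++ -> VV[2]=[0, 0, 1, 0], msg_vec=[0, 0, 1, 0]; VV[3]=max(VV[3],msg_vec) then VV[3][3]++ -> VV[3]=[0, 0, 1, 3]
Event 5: SEND 0->1: VV[0][0]++ -> VV[0]=[1, 0, 0, 0], msg_vec=[1, 0, 0, 0]; VV[1]=max(VV[1],msg_vec) then VV[1][1]++ -> VV[1]=[1, 3, 0, 2]
Event 6: LOCAL 0: VV[0][0]++ -> VV[0]=[2, 0, 0, 0]
Event 7: LOCAL 1: VV[1][1]++ -> VV[1]=[1, 4, 0, 2]
Event 1 stamp: [0, 1, 0, 0]
Event 2 stamp: [0, 0, 0, 1]
[0, 1, 0, 0] <= [0, 0, 0, 1]? False. Equal? False. Happens-before: False

Answer: no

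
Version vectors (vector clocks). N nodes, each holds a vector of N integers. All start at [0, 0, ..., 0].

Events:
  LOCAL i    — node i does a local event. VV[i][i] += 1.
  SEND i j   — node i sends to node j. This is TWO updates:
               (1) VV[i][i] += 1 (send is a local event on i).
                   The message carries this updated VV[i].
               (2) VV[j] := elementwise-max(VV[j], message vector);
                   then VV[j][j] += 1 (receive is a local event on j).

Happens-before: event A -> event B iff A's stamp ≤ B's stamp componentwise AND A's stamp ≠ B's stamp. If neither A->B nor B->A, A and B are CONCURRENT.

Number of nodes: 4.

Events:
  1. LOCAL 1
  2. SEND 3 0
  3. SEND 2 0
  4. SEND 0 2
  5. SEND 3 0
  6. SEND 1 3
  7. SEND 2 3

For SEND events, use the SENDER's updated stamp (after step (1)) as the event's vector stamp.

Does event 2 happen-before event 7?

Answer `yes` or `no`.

Initial: VV[0]=[0, 0, 0, 0]
Initial: VV[1]=[0, 0, 0, 0]
Initial: VV[2]=[0, 0, 0, 0]
Initial: VV[3]=[0, 0, 0, 0]
Event 1: LOCAL 1: VV[1][1]++ -> VV[1]=[0, 1, 0, 0]
Event 2: SEND 3->0: VV[3][3]++ -> VV[3]=[0, 0, 0, 1], msg_vec=[0, 0, 0, 1]; VV[0]=max(VV[0],msg_vec) then VV[0][0]++ -> VV[0]=[1, 0, 0, 1]
Event 3: SEND 2->0: VV[2][2]++ -> VV[2]=[0, 0, 1, 0], msg_vec=[0, 0, 1, 0]; VV[0]=max(VV[0],msg_vec) then VV[0][0]++ -> VV[0]=[2, 0, 1, 1]
Event 4: SEND 0->2: VV[0][0]++ -> VV[0]=[3, 0, 1, 1], msg_vec=[3, 0, 1, 1]; VV[2]=max(VV[2],msg_vec) then VV[2][2]++ -> VV[2]=[3, 0, 2, 1]
Event 5: SEND 3->0: VV[3][3]++ -> VV[3]=[0, 0, 0, 2], msg_vec=[0, 0, 0, 2]; VV[0]=max(VV[0],msg_vec) then VV[0][0]++ -> VV[0]=[4, 0, 1, 2]
Event 6: SEND 1->3: VV[1][1]++ -> VV[1]=[0, 2, 0, 0], msg_vec=[0, 2, 0, 0]; VV[3]=max(VV[3],msg_vec) then VV[3][3]++ -> VV[3]=[0, 2, 0, 3]
Event 7: SEND 2->3: VV[2][2]++ -> VV[2]=[3, 0, 3, 1], msg_vec=[3, 0, 3, 1]; VV[3]=max(VV[3],msg_vec) then VV[3][3]++ -> VV[3]=[3, 2, 3, 4]
Event 2 stamp: [0, 0, 0, 1]
Event 7 stamp: [3, 0, 3, 1]
[0, 0, 0, 1] <= [3, 0, 3, 1]? True. Equal? False. Happens-before: True

Answer: yes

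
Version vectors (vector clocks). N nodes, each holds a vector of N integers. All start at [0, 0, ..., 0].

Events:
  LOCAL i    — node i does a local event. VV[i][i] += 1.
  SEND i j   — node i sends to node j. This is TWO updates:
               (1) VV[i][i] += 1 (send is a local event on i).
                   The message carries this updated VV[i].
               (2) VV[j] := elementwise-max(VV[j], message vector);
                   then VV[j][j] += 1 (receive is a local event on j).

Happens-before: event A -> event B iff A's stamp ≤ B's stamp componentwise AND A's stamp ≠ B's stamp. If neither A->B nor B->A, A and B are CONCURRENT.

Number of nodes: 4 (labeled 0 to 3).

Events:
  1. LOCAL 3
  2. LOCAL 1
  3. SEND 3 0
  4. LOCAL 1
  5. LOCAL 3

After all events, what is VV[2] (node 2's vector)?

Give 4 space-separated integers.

Initial: VV[0]=[0, 0, 0, 0]
Initial: VV[1]=[0, 0, 0, 0]
Initial: VV[2]=[0, 0, 0, 0]
Initial: VV[3]=[0, 0, 0, 0]
Event 1: LOCAL 3: VV[3][3]++ -> VV[3]=[0, 0, 0, 1]
Event 2: LOCAL 1: VV[1][1]++ -> VV[1]=[0, 1, 0, 0]
Event 3: SEND 3->0: VV[3][3]++ -> VV[3]=[0, 0, 0, 2], msg_vec=[0, 0, 0, 2]; VV[0]=max(VV[0],msg_vec) then VV[0][0]++ -> VV[0]=[1, 0, 0, 2]
Event 4: LOCAL 1: VV[1][1]++ -> VV[1]=[0, 2, 0, 0]
Event 5: LOCAL 3: VV[3][3]++ -> VV[3]=[0, 0, 0, 3]
Final vectors: VV[0]=[1, 0, 0, 2]; VV[1]=[0, 2, 0, 0]; VV[2]=[0, 0, 0, 0]; VV[3]=[0, 0, 0, 3]

Answer: 0 0 0 0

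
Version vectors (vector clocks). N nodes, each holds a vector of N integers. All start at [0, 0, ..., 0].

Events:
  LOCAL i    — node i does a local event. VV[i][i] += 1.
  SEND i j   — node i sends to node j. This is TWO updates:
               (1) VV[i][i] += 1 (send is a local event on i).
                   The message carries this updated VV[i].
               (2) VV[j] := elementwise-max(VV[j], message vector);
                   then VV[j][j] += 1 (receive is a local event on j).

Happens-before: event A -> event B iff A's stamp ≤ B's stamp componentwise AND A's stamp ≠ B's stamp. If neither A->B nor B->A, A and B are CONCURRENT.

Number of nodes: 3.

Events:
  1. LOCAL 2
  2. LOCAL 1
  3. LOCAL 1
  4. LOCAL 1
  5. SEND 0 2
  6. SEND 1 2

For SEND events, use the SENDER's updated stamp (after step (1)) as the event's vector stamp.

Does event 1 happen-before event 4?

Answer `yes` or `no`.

Answer: no

Derivation:
Initial: VV[0]=[0, 0, 0]
Initial: VV[1]=[0, 0, 0]
Initial: VV[2]=[0, 0, 0]
Event 1: LOCAL 2: VV[2][2]++ -> VV[2]=[0, 0, 1]
Event 2: LOCAL 1: VV[1][1]++ -> VV[1]=[0, 1, 0]
Event 3: LOCAL 1: VV[1][1]++ -> VV[1]=[0, 2, 0]
Event 4: LOCAL 1: VV[1][1]++ -> VV[1]=[0, 3, 0]
Event 5: SEND 0->2: VV[0][0]++ -> VV[0]=[1, 0, 0], msg_vec=[1, 0, 0]; VV[2]=max(VV[2],msg_vec) then VV[2][2]++ -> VV[2]=[1, 0, 2]
Event 6: SEND 1->2: VV[1][1]++ -> VV[1]=[0, 4, 0], msg_vec=[0, 4, 0]; VV[2]=max(VV[2],msg_vec) then VV[2][2]++ -> VV[2]=[1, 4, 3]
Event 1 stamp: [0, 0, 1]
Event 4 stamp: [0, 3, 0]
[0, 0, 1] <= [0, 3, 0]? False. Equal? False. Happens-before: False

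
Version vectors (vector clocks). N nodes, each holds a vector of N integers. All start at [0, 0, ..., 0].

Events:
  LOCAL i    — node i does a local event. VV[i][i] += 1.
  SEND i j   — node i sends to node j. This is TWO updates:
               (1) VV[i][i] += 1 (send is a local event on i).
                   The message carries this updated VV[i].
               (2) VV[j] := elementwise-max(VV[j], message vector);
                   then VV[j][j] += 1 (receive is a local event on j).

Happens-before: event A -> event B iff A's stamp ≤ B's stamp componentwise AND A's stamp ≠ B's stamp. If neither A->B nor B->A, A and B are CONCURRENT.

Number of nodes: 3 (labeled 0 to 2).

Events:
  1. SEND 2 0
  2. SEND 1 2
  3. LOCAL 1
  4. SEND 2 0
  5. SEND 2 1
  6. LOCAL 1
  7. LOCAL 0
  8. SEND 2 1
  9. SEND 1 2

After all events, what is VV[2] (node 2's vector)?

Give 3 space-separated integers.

Initial: VV[0]=[0, 0, 0]
Initial: VV[1]=[0, 0, 0]
Initial: VV[2]=[0, 0, 0]
Event 1: SEND 2->0: VV[2][2]++ -> VV[2]=[0, 0, 1], msg_vec=[0, 0, 1]; VV[0]=max(VV[0],msg_vec) then VV[0][0]++ -> VV[0]=[1, 0, 1]
Event 2: SEND 1->2: VV[1][1]++ -> VV[1]=[0, 1, 0], msg_vec=[0, 1, 0]; VV[2]=max(VV[2],msg_vec) then VV[2][2]++ -> VV[2]=[0, 1, 2]
Event 3: LOCAL 1: VV[1][1]++ -> VV[1]=[0, 2, 0]
Event 4: SEND 2->0: VV[2][2]++ -> VV[2]=[0, 1, 3], msg_vec=[0, 1, 3]; VV[0]=max(VV[0],msg_vec) then VV[0][0]++ -> VV[0]=[2, 1, 3]
Event 5: SEND 2->1: VV[2][2]++ -> VV[2]=[0, 1, 4], msg_vec=[0, 1, 4]; VV[1]=max(VV[1],msg_vec) then VV[1][1]++ -> VV[1]=[0, 3, 4]
Event 6: LOCAL 1: VV[1][1]++ -> VV[1]=[0, 4, 4]
Event 7: LOCAL 0: VV[0][0]++ -> VV[0]=[3, 1, 3]
Event 8: SEND 2->1: VV[2][2]++ -> VV[2]=[0, 1, 5], msg_vec=[0, 1, 5]; VV[1]=max(VV[1],msg_vec) then VV[1][1]++ -> VV[1]=[0, 5, 5]
Event 9: SEND 1->2: VV[1][1]++ -> VV[1]=[0, 6, 5], msg_vec=[0, 6, 5]; VV[2]=max(VV[2],msg_vec) then VV[2][2]++ -> VV[2]=[0, 6, 6]
Final vectors: VV[0]=[3, 1, 3]; VV[1]=[0, 6, 5]; VV[2]=[0, 6, 6]

Answer: 0 6 6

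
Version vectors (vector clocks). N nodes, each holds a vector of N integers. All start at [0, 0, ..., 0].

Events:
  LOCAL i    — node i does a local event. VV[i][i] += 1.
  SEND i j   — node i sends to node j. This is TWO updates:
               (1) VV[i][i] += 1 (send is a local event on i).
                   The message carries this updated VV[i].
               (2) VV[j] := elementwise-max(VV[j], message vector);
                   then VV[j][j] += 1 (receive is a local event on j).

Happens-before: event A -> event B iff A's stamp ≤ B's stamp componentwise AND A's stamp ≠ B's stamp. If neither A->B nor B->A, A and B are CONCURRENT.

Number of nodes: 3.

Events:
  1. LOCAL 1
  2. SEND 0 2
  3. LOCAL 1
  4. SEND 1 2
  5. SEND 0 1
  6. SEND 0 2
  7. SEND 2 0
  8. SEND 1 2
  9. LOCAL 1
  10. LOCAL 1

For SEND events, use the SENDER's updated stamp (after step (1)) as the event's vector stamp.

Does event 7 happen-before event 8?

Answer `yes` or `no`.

Initial: VV[0]=[0, 0, 0]
Initial: VV[1]=[0, 0, 0]
Initial: VV[2]=[0, 0, 0]
Event 1: LOCAL 1: VV[1][1]++ -> VV[1]=[0, 1, 0]
Event 2: SEND 0->2: VV[0][0]++ -> VV[0]=[1, 0, 0], msg_vec=[1, 0, 0]; VV[2]=max(VV[2],msg_vec) then VV[2][2]++ -> VV[2]=[1, 0, 1]
Event 3: LOCAL 1: VV[1][1]++ -> VV[1]=[0, 2, 0]
Event 4: SEND 1->2: VV[1][1]++ -> VV[1]=[0, 3, 0], msg_vec=[0, 3, 0]; VV[2]=max(VV[2],msg_vec) then VV[2][2]++ -> VV[2]=[1, 3, 2]
Event 5: SEND 0->1: VV[0][0]++ -> VV[0]=[2, 0, 0], msg_vec=[2, 0, 0]; VV[1]=max(VV[1],msg_vec) then VV[1][1]++ -> VV[1]=[2, 4, 0]
Event 6: SEND 0->2: VV[0][0]++ -> VV[0]=[3, 0, 0], msg_vec=[3, 0, 0]; VV[2]=max(VV[2],msg_vec) then VV[2][2]++ -> VV[2]=[3, 3, 3]
Event 7: SEND 2->0: VV[2][2]++ -> VV[2]=[3, 3, 4], msg_vec=[3, 3, 4]; VV[0]=max(VV[0],msg_vec) then VV[0][0]++ -> VV[0]=[4, 3, 4]
Event 8: SEND 1->2: VV[1][1]++ -> VV[1]=[2, 5, 0], msg_vec=[2, 5, 0]; VV[2]=max(VV[2],msg_vec) then VV[2][2]++ -> VV[2]=[3, 5, 5]
Event 9: LOCAL 1: VV[1][1]++ -> VV[1]=[2, 6, 0]
Event 10: LOCAL 1: VV[1][1]++ -> VV[1]=[2, 7, 0]
Event 7 stamp: [3, 3, 4]
Event 8 stamp: [2, 5, 0]
[3, 3, 4] <= [2, 5, 0]? False. Equal? False. Happens-before: False

Answer: no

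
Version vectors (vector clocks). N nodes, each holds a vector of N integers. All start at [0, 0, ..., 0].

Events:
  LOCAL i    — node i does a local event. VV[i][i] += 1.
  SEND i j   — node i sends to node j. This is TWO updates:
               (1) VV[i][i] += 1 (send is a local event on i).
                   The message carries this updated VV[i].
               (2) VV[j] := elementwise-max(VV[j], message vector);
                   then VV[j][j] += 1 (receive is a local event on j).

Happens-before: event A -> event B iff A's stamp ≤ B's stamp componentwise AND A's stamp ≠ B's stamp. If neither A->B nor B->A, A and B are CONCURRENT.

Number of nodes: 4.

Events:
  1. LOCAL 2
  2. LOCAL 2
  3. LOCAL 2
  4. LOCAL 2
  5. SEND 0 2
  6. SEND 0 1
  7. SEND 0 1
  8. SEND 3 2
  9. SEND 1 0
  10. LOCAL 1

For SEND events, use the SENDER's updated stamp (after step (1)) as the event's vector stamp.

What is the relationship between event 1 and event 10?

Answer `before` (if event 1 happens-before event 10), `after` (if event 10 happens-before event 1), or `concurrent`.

Answer: concurrent

Derivation:
Initial: VV[0]=[0, 0, 0, 0]
Initial: VV[1]=[0, 0, 0, 0]
Initial: VV[2]=[0, 0, 0, 0]
Initial: VV[3]=[0, 0, 0, 0]
Event 1: LOCAL 2: VV[2][2]++ -> VV[2]=[0, 0, 1, 0]
Event 2: LOCAL 2: VV[2][2]++ -> VV[2]=[0, 0, 2, 0]
Event 3: LOCAL 2: VV[2][2]++ -> VV[2]=[0, 0, 3, 0]
Event 4: LOCAL 2: VV[2][2]++ -> VV[2]=[0, 0, 4, 0]
Event 5: SEND 0->2: VV[0][0]++ -> VV[0]=[1, 0, 0, 0], msg_vec=[1, 0, 0, 0]; VV[2]=max(VV[2],msg_vec) then VV[2][2]++ -> VV[2]=[1, 0, 5, 0]
Event 6: SEND 0->1: VV[0][0]++ -> VV[0]=[2, 0, 0, 0], msg_vec=[2, 0, 0, 0]; VV[1]=max(VV[1],msg_vec) then VV[1][1]++ -> VV[1]=[2, 1, 0, 0]
Event 7: SEND 0->1: VV[0][0]++ -> VV[0]=[3, 0, 0, 0], msg_vec=[3, 0, 0, 0]; VV[1]=max(VV[1],msg_vec) then VV[1][1]++ -> VV[1]=[3, 2, 0, 0]
Event 8: SEND 3->2: VV[3][3]++ -> VV[3]=[0, 0, 0, 1], msg_vec=[0, 0, 0, 1]; VV[2]=max(VV[2],msg_vec) then VV[2][2]++ -> VV[2]=[1, 0, 6, 1]
Event 9: SEND 1->0: VV[1][1]++ -> VV[1]=[3, 3, 0, 0], msg_vec=[3, 3, 0, 0]; VV[0]=max(VV[0],msg_vec) then VV[0][0]++ -> VV[0]=[4, 3, 0, 0]
Event 10: LOCAL 1: VV[1][1]++ -> VV[1]=[3, 4, 0, 0]
Event 1 stamp: [0, 0, 1, 0]
Event 10 stamp: [3, 4, 0, 0]
[0, 0, 1, 0] <= [3, 4, 0, 0]? False
[3, 4, 0, 0] <= [0, 0, 1, 0]? False
Relation: concurrent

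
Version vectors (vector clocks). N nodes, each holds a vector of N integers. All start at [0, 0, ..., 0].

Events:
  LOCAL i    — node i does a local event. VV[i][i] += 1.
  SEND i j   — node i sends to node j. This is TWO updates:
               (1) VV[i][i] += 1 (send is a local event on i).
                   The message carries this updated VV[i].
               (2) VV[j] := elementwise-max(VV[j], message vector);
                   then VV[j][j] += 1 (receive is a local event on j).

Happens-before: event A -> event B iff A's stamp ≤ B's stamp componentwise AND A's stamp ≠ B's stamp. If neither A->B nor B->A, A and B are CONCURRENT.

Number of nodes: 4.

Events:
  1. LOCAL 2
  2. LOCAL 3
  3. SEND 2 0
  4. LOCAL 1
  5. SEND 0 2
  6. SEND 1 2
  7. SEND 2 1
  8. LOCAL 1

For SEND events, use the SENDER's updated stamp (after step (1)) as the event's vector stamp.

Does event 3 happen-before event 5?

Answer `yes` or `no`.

Answer: yes

Derivation:
Initial: VV[0]=[0, 0, 0, 0]
Initial: VV[1]=[0, 0, 0, 0]
Initial: VV[2]=[0, 0, 0, 0]
Initial: VV[3]=[0, 0, 0, 0]
Event 1: LOCAL 2: VV[2][2]++ -> VV[2]=[0, 0, 1, 0]
Event 2: LOCAL 3: VV[3][3]++ -> VV[3]=[0, 0, 0, 1]
Event 3: SEND 2->0: VV[2][2]++ -> VV[2]=[0, 0, 2, 0], msg_vec=[0, 0, 2, 0]; VV[0]=max(VV[0],msg_vec) then VV[0][0]++ -> VV[0]=[1, 0, 2, 0]
Event 4: LOCAL 1: VV[1][1]++ -> VV[1]=[0, 1, 0, 0]
Event 5: SEND 0->2: VV[0][0]++ -> VV[0]=[2, 0, 2, 0], msg_vec=[2, 0, 2, 0]; VV[2]=max(VV[2],msg_vec) then VV[2][2]++ -> VV[2]=[2, 0, 3, 0]
Event 6: SEND 1->2: VV[1][1]++ -> VV[1]=[0, 2, 0, 0], msg_vec=[0, 2, 0, 0]; VV[2]=max(VV[2],msg_vec) then VV[2][2]++ -> VV[2]=[2, 2, 4, 0]
Event 7: SEND 2->1: VV[2][2]++ -> VV[2]=[2, 2, 5, 0], msg_vec=[2, 2, 5, 0]; VV[1]=max(VV[1],msg_vec) then VV[1][1]++ -> VV[1]=[2, 3, 5, 0]
Event 8: LOCAL 1: VV[1][1]++ -> VV[1]=[2, 4, 5, 0]
Event 3 stamp: [0, 0, 2, 0]
Event 5 stamp: [2, 0, 2, 0]
[0, 0, 2, 0] <= [2, 0, 2, 0]? True. Equal? False. Happens-before: True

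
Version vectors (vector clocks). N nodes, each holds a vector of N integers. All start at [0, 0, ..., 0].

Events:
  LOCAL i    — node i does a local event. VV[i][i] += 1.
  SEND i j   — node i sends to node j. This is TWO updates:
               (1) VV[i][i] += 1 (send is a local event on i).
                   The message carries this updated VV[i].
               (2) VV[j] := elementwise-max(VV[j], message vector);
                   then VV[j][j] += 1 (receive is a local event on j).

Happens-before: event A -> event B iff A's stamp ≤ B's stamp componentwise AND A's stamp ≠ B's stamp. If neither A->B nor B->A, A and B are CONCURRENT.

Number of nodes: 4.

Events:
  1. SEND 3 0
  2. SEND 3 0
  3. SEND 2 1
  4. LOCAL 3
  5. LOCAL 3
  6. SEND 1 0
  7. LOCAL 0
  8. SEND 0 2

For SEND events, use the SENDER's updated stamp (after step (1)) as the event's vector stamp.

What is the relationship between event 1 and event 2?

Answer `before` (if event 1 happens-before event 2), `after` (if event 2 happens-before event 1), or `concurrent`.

Initial: VV[0]=[0, 0, 0, 0]
Initial: VV[1]=[0, 0, 0, 0]
Initial: VV[2]=[0, 0, 0, 0]
Initial: VV[3]=[0, 0, 0, 0]
Event 1: SEND 3->0: VV[3][3]++ -> VV[3]=[0, 0, 0, 1], msg_vec=[0, 0, 0, 1]; VV[0]=max(VV[0],msg_vec) then VV[0][0]++ -> VV[0]=[1, 0, 0, 1]
Event 2: SEND 3->0: VV[3][3]++ -> VV[3]=[0, 0, 0, 2], msg_vec=[0, 0, 0, 2]; VV[0]=max(VV[0],msg_vec) then VV[0][0]++ -> VV[0]=[2, 0, 0, 2]
Event 3: SEND 2->1: VV[2][2]++ -> VV[2]=[0, 0, 1, 0], msg_vec=[0, 0, 1, 0]; VV[1]=max(VV[1],msg_vec) then VV[1][1]++ -> VV[1]=[0, 1, 1, 0]
Event 4: LOCAL 3: VV[3][3]++ -> VV[3]=[0, 0, 0, 3]
Event 5: LOCAL 3: VV[3][3]++ -> VV[3]=[0, 0, 0, 4]
Event 6: SEND 1->0: VV[1][1]++ -> VV[1]=[0, 2, 1, 0], msg_vec=[0, 2, 1, 0]; VV[0]=max(VV[0],msg_vec) then VV[0][0]++ -> VV[0]=[3, 2, 1, 2]
Event 7: LOCAL 0: VV[0][0]++ -> VV[0]=[4, 2, 1, 2]
Event 8: SEND 0->2: VV[0][0]++ -> VV[0]=[5, 2, 1, 2], msg_vec=[5, 2, 1, 2]; VV[2]=max(VV[2],msg_vec) then VV[2][2]++ -> VV[2]=[5, 2, 2, 2]
Event 1 stamp: [0, 0, 0, 1]
Event 2 stamp: [0, 0, 0, 2]
[0, 0, 0, 1] <= [0, 0, 0, 2]? True
[0, 0, 0, 2] <= [0, 0, 0, 1]? False
Relation: before

Answer: before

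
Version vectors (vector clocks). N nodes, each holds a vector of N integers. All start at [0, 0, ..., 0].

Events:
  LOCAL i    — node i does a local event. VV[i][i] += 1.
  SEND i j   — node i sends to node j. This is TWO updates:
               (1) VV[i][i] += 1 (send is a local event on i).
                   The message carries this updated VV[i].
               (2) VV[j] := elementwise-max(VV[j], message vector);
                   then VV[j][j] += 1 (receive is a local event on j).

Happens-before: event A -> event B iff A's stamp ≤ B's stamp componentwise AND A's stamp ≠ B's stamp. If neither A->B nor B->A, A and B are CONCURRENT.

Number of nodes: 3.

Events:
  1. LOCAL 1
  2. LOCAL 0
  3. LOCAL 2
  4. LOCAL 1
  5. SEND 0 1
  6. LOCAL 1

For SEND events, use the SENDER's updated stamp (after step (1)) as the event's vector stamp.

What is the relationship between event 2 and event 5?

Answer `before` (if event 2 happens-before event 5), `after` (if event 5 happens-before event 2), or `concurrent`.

Initial: VV[0]=[0, 0, 0]
Initial: VV[1]=[0, 0, 0]
Initial: VV[2]=[0, 0, 0]
Event 1: LOCAL 1: VV[1][1]++ -> VV[1]=[0, 1, 0]
Event 2: LOCAL 0: VV[0][0]++ -> VV[0]=[1, 0, 0]
Event 3: LOCAL 2: VV[2][2]++ -> VV[2]=[0, 0, 1]
Event 4: LOCAL 1: VV[1][1]++ -> VV[1]=[0, 2, 0]
Event 5: SEND 0->1: VV[0][0]++ -> VV[0]=[2, 0, 0], msg_vec=[2, 0, 0]; VV[1]=max(VV[1],msg_vec) then VV[1][1]++ -> VV[1]=[2, 3, 0]
Event 6: LOCAL 1: VV[1][1]++ -> VV[1]=[2, 4, 0]
Event 2 stamp: [1, 0, 0]
Event 5 stamp: [2, 0, 0]
[1, 0, 0] <= [2, 0, 0]? True
[2, 0, 0] <= [1, 0, 0]? False
Relation: before

Answer: before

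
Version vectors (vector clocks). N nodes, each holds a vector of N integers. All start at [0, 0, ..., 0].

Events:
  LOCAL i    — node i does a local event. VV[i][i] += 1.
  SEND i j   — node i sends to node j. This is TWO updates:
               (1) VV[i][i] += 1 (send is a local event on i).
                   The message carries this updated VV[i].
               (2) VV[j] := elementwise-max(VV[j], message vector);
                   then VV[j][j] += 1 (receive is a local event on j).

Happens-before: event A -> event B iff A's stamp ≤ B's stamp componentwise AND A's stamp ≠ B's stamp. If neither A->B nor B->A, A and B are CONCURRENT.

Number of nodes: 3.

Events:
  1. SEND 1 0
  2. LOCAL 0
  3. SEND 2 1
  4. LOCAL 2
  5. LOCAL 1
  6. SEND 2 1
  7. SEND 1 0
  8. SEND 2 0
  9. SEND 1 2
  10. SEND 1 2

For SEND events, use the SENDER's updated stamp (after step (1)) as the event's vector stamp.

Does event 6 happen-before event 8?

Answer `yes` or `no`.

Answer: yes

Derivation:
Initial: VV[0]=[0, 0, 0]
Initial: VV[1]=[0, 0, 0]
Initial: VV[2]=[0, 0, 0]
Event 1: SEND 1->0: VV[1][1]++ -> VV[1]=[0, 1, 0], msg_vec=[0, 1, 0]; VV[0]=max(VV[0],msg_vec) then VV[0][0]++ -> VV[0]=[1, 1, 0]
Event 2: LOCAL 0: VV[0][0]++ -> VV[0]=[2, 1, 0]
Event 3: SEND 2->1: VV[2][2]++ -> VV[2]=[0, 0, 1], msg_vec=[0, 0, 1]; VV[1]=max(VV[1],msg_vec) then VV[1][1]++ -> VV[1]=[0, 2, 1]
Event 4: LOCAL 2: VV[2][2]++ -> VV[2]=[0, 0, 2]
Event 5: LOCAL 1: VV[1][1]++ -> VV[1]=[0, 3, 1]
Event 6: SEND 2->1: VV[2][2]++ -> VV[2]=[0, 0, 3], msg_vec=[0, 0, 3]; VV[1]=max(VV[1],msg_vec) then VV[1][1]++ -> VV[1]=[0, 4, 3]
Event 7: SEND 1->0: VV[1][1]++ -> VV[1]=[0, 5, 3], msg_vec=[0, 5, 3]; VV[0]=max(VV[0],msg_vec) then VV[0][0]++ -> VV[0]=[3, 5, 3]
Event 8: SEND 2->0: VV[2][2]++ -> VV[2]=[0, 0, 4], msg_vec=[0, 0, 4]; VV[0]=max(VV[0],msg_vec) then VV[0][0]++ -> VV[0]=[4, 5, 4]
Event 9: SEND 1->2: VV[1][1]++ -> VV[1]=[0, 6, 3], msg_vec=[0, 6, 3]; VV[2]=max(VV[2],msg_vec) then VV[2][2]++ -> VV[2]=[0, 6, 5]
Event 10: SEND 1->2: VV[1][1]++ -> VV[1]=[0, 7, 3], msg_vec=[0, 7, 3]; VV[2]=max(VV[2],msg_vec) then VV[2][2]++ -> VV[2]=[0, 7, 6]
Event 6 stamp: [0, 0, 3]
Event 8 stamp: [0, 0, 4]
[0, 0, 3] <= [0, 0, 4]? True. Equal? False. Happens-before: True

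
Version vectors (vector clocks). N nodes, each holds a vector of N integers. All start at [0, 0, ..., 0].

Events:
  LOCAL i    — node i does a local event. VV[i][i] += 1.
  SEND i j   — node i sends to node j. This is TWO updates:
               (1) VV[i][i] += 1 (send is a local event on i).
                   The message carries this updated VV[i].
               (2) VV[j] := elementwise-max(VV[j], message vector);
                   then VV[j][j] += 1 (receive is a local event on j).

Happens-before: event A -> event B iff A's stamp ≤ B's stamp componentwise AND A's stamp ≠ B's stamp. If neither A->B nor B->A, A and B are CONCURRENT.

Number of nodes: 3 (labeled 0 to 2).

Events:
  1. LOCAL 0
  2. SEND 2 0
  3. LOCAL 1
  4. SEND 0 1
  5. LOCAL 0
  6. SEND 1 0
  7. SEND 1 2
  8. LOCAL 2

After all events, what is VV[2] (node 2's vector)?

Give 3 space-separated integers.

Initial: VV[0]=[0, 0, 0]
Initial: VV[1]=[0, 0, 0]
Initial: VV[2]=[0, 0, 0]
Event 1: LOCAL 0: VV[0][0]++ -> VV[0]=[1, 0, 0]
Event 2: SEND 2->0: VV[2][2]++ -> VV[2]=[0, 0, 1], msg_vec=[0, 0, 1]; VV[0]=max(VV[0],msg_vec) then VV[0][0]++ -> VV[0]=[2, 0, 1]
Event 3: LOCAL 1: VV[1][1]++ -> VV[1]=[0, 1, 0]
Event 4: SEND 0->1: VV[0][0]++ -> VV[0]=[3, 0, 1], msg_vec=[3, 0, 1]; VV[1]=max(VV[1],msg_vec) then VV[1][1]++ -> VV[1]=[3, 2, 1]
Event 5: LOCAL 0: VV[0][0]++ -> VV[0]=[4, 0, 1]
Event 6: SEND 1->0: VV[1][1]++ -> VV[1]=[3, 3, 1], msg_vec=[3, 3, 1]; VV[0]=max(VV[0],msg_vec) then VV[0][0]++ -> VV[0]=[5, 3, 1]
Event 7: SEND 1->2: VV[1][1]++ -> VV[1]=[3, 4, 1], msg_vec=[3, 4, 1]; VV[2]=max(VV[2],msg_vec) then VV[2][2]++ -> VV[2]=[3, 4, 2]
Event 8: LOCAL 2: VV[2][2]++ -> VV[2]=[3, 4, 3]
Final vectors: VV[0]=[5, 3, 1]; VV[1]=[3, 4, 1]; VV[2]=[3, 4, 3]

Answer: 3 4 3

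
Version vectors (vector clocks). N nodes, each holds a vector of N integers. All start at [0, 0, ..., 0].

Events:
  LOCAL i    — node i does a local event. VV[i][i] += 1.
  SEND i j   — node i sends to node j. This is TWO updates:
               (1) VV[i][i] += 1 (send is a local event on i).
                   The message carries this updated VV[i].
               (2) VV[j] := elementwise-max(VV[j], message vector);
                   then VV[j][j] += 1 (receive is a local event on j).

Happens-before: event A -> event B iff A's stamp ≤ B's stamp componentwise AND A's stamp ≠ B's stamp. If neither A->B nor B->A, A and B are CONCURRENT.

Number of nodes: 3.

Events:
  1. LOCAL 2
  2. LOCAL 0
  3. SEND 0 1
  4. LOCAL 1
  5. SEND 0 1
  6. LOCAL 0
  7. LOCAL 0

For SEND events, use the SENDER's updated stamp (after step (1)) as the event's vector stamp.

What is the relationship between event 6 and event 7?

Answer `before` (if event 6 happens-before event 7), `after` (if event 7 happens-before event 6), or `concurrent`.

Answer: before

Derivation:
Initial: VV[0]=[0, 0, 0]
Initial: VV[1]=[0, 0, 0]
Initial: VV[2]=[0, 0, 0]
Event 1: LOCAL 2: VV[2][2]++ -> VV[2]=[0, 0, 1]
Event 2: LOCAL 0: VV[0][0]++ -> VV[0]=[1, 0, 0]
Event 3: SEND 0->1: VV[0][0]++ -> VV[0]=[2, 0, 0], msg_vec=[2, 0, 0]; VV[1]=max(VV[1],msg_vec) then VV[1][1]++ -> VV[1]=[2, 1, 0]
Event 4: LOCAL 1: VV[1][1]++ -> VV[1]=[2, 2, 0]
Event 5: SEND 0->1: VV[0][0]++ -> VV[0]=[3, 0, 0], msg_vec=[3, 0, 0]; VV[1]=max(VV[1],msg_vec) then VV[1][1]++ -> VV[1]=[3, 3, 0]
Event 6: LOCAL 0: VV[0][0]++ -> VV[0]=[4, 0, 0]
Event 7: LOCAL 0: VV[0][0]++ -> VV[0]=[5, 0, 0]
Event 6 stamp: [4, 0, 0]
Event 7 stamp: [5, 0, 0]
[4, 0, 0] <= [5, 0, 0]? True
[5, 0, 0] <= [4, 0, 0]? False
Relation: before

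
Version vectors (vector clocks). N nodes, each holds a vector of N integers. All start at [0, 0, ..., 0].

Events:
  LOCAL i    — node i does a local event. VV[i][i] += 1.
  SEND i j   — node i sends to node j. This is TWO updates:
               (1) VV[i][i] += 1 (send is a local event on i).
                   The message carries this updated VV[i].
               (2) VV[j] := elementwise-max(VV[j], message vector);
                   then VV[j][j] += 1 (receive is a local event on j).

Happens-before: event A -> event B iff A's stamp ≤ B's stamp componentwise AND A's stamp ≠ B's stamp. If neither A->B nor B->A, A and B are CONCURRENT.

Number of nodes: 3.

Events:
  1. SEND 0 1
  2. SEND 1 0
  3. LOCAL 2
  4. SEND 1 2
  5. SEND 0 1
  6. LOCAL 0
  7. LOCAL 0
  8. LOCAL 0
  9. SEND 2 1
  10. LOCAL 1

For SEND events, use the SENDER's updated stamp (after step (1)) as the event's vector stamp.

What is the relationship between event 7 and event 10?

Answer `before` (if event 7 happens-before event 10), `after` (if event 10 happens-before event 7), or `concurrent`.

Initial: VV[0]=[0, 0, 0]
Initial: VV[1]=[0, 0, 0]
Initial: VV[2]=[0, 0, 0]
Event 1: SEND 0->1: VV[0][0]++ -> VV[0]=[1, 0, 0], msg_vec=[1, 0, 0]; VV[1]=max(VV[1],msg_vec) then VV[1][1]++ -> VV[1]=[1, 1, 0]
Event 2: SEND 1->0: VV[1][1]++ -> VV[1]=[1, 2, 0], msg_vec=[1, 2, 0]; VV[0]=max(VV[0],msg_vec) then VV[0][0]++ -> VV[0]=[2, 2, 0]
Event 3: LOCAL 2: VV[2][2]++ -> VV[2]=[0, 0, 1]
Event 4: SEND 1->2: VV[1][1]++ -> VV[1]=[1, 3, 0], msg_vec=[1, 3, 0]; VV[2]=max(VV[2],msg_vec) then VV[2][2]++ -> VV[2]=[1, 3, 2]
Event 5: SEND 0->1: VV[0][0]++ -> VV[0]=[3, 2, 0], msg_vec=[3, 2, 0]; VV[1]=max(VV[1],msg_vec) then VV[1][1]++ -> VV[1]=[3, 4, 0]
Event 6: LOCAL 0: VV[0][0]++ -> VV[0]=[4, 2, 0]
Event 7: LOCAL 0: VV[0][0]++ -> VV[0]=[5, 2, 0]
Event 8: LOCAL 0: VV[0][0]++ -> VV[0]=[6, 2, 0]
Event 9: SEND 2->1: VV[2][2]++ -> VV[2]=[1, 3, 3], msg_vec=[1, 3, 3]; VV[1]=max(VV[1],msg_vec) then VV[1][1]++ -> VV[1]=[3, 5, 3]
Event 10: LOCAL 1: VV[1][1]++ -> VV[1]=[3, 6, 3]
Event 7 stamp: [5, 2, 0]
Event 10 stamp: [3, 6, 3]
[5, 2, 0] <= [3, 6, 3]? False
[3, 6, 3] <= [5, 2, 0]? False
Relation: concurrent

Answer: concurrent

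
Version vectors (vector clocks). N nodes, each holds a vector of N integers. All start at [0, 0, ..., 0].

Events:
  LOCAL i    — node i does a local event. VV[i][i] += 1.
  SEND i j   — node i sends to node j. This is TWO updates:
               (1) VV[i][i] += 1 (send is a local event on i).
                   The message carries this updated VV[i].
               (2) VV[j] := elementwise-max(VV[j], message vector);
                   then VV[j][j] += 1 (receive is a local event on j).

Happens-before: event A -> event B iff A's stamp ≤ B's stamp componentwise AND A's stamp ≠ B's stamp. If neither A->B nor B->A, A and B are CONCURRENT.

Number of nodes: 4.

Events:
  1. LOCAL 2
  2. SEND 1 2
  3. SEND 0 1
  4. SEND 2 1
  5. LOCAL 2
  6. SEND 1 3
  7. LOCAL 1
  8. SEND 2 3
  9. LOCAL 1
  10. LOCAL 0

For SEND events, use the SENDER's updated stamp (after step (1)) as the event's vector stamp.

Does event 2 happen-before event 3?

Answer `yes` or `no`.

Initial: VV[0]=[0, 0, 0, 0]
Initial: VV[1]=[0, 0, 0, 0]
Initial: VV[2]=[0, 0, 0, 0]
Initial: VV[3]=[0, 0, 0, 0]
Event 1: LOCAL 2: VV[2][2]++ -> VV[2]=[0, 0, 1, 0]
Event 2: SEND 1->2: VV[1][1]++ -> VV[1]=[0, 1, 0, 0], msg_vec=[0, 1, 0, 0]; VV[2]=max(VV[2],msg_vec) then VV[2][2]++ -> VV[2]=[0, 1, 2, 0]
Event 3: SEND 0->1: VV[0][0]++ -> VV[0]=[1, 0, 0, 0], msg_vec=[1, 0, 0, 0]; VV[1]=max(VV[1],msg_vec) then VV[1][1]++ -> VV[1]=[1, 2, 0, 0]
Event 4: SEND 2->1: VV[2][2]++ -> VV[2]=[0, 1, 3, 0], msg_vec=[0, 1, 3, 0]; VV[1]=max(VV[1],msg_vec) then VV[1][1]++ -> VV[1]=[1, 3, 3, 0]
Event 5: LOCAL 2: VV[2][2]++ -> VV[2]=[0, 1, 4, 0]
Event 6: SEND 1->3: VV[1][1]++ -> VV[1]=[1, 4, 3, 0], msg_vec=[1, 4, 3, 0]; VV[3]=max(VV[3],msg_vec) then VV[3][3]++ -> VV[3]=[1, 4, 3, 1]
Event 7: LOCAL 1: VV[1][1]++ -> VV[1]=[1, 5, 3, 0]
Event 8: SEND 2->3: VV[2][2]++ -> VV[2]=[0, 1, 5, 0], msg_vec=[0, 1, 5, 0]; VV[3]=max(VV[3],msg_vec) then VV[3][3]++ -> VV[3]=[1, 4, 5, 2]
Event 9: LOCAL 1: VV[1][1]++ -> VV[1]=[1, 6, 3, 0]
Event 10: LOCAL 0: VV[0][0]++ -> VV[0]=[2, 0, 0, 0]
Event 2 stamp: [0, 1, 0, 0]
Event 3 stamp: [1, 0, 0, 0]
[0, 1, 0, 0] <= [1, 0, 0, 0]? False. Equal? False. Happens-before: False

Answer: no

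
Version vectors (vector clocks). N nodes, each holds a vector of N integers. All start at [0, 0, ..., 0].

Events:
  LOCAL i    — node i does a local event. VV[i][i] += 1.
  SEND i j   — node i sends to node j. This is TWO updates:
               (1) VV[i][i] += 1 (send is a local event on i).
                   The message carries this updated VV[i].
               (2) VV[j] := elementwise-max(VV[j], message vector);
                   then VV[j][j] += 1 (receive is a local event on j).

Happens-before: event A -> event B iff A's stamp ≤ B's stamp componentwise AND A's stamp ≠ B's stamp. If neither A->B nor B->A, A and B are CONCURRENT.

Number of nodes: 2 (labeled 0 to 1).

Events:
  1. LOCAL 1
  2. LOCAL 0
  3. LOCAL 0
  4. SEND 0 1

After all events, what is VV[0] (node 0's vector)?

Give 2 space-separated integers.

Answer: 3 0

Derivation:
Initial: VV[0]=[0, 0]
Initial: VV[1]=[0, 0]
Event 1: LOCAL 1: VV[1][1]++ -> VV[1]=[0, 1]
Event 2: LOCAL 0: VV[0][0]++ -> VV[0]=[1, 0]
Event 3: LOCAL 0: VV[0][0]++ -> VV[0]=[2, 0]
Event 4: SEND 0->1: VV[0][0]++ -> VV[0]=[3, 0], msg_vec=[3, 0]; VV[1]=max(VV[1],msg_vec) then VV[1][1]++ -> VV[1]=[3, 2]
Final vectors: VV[0]=[3, 0]; VV[1]=[3, 2]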